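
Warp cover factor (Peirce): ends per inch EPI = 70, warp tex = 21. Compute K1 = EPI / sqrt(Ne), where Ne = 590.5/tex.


Formula: K1 = EPI / sqrt(Ne), with Ne = 590.5 / tex_warp
Step 1: Ne = 590.5 / 21 = 28.119
Step 2: sqrt(Ne) = sqrt(28.119) = 5.3027
Step 3: K1 = 70 / 5.3027 = 13.2

13.2


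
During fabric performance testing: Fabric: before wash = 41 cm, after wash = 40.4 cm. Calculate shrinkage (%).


Formula: Shrinkage% = ((L_before - L_after) / L_before) * 100
Step 1: Shrinkage = 41 - 40.4 = 0.6 cm
Step 2: Shrinkage% = (0.6 / 41) * 100
Step 3: Shrinkage% = 0.014634 * 100 = 1.4634% ≈ 1.5%

1.5%


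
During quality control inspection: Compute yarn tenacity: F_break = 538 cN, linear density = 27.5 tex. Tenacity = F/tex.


Formula: Tenacity = Breaking force / Linear density
Tenacity = 538 cN / 27.5 tex
Tenacity = 19.56 cN/tex

19.56 cN/tex


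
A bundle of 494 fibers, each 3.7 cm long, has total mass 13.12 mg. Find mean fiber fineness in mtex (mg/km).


Formula: fineness (mtex) = mass (mg) / total length (km) = (mass_mg / total_length_m) * 1000
Step 1: Convert fiber length: 3.7 cm = 0.037 m
Step 2: Total fiber length = 494 * 0.037 = 18.278 m
Step 3: Linear density = 13.12 mg / 18.278 m = 0.7178 mg/m
Step 4: fineness = 0.7178 * 1000 = 717.8 mtex

717.8 mtex


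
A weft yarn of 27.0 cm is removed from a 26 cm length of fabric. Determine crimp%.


Formula: Crimp% = ((L_yarn - L_fabric) / L_fabric) * 100
Step 1: Extension = 27.0 - 26 = 1.0 cm
Step 2: Crimp% = (1.0 / 26) * 100
Step 3: Crimp% = 0.038462 * 100 = 3.8462% ≈ 3.8%

3.8%


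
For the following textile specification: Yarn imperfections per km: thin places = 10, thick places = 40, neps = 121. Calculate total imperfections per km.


Formula: Total = thin places + thick places + neps
Total = 10 + 40 + 121
Total = 171 imperfections/km

171 imperfections/km


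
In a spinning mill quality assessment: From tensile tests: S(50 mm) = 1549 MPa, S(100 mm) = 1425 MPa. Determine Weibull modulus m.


Formula: m = ln(L1/L2) / ln(S2/S1)
Step 1: ln(L1/L2) = ln(50/100) = -0.69315
Step 2: S2/S1 = 1425/1549 = 0.91995
Step 3: ln(S2/S1) = ln(0.91995) = -0.08344
Step 4: m = -0.69315 / -0.08344 = 8.31

8.31 (Weibull m)


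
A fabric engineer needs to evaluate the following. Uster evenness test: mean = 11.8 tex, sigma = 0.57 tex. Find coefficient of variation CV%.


Formula: CV% = (standard deviation / mean) * 100
Step 1: Ratio = 0.57 / 11.8 = 0.048305
Step 2: CV% = 0.048305 * 100 = 4.8305% ≈ 4.8%

4.8%


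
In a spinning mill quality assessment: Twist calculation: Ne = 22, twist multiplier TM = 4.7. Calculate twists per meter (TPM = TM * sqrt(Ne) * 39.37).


Formula: TPM = TM * sqrt(Ne) * 39.37
Step 1: sqrt(Ne) = sqrt(22) = 4.6904
Step 2: TM * sqrt(Ne) = 4.7 * 4.6904 = 22.0449
Step 3: TPM = 22.0449 * 39.37 = 868 twists/m

868 twists/m


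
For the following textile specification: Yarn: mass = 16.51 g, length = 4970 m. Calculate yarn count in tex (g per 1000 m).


Formula: Tex = (mass_g / length_m) * 1000
Substituting: Tex = (16.51 / 4970) * 1000
Intermediate: 16.51 / 4970 = 0.00332193 g/m
Tex = 0.00332193 * 1000 = 3.32 tex

3.32 tex


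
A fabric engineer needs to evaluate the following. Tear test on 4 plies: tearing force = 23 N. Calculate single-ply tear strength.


Formula: Per-ply strength = Total force / Number of plies
Per-ply = 23 N / 4
Per-ply = 5.75 N

5.75 N


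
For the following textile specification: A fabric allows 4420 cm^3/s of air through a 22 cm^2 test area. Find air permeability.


Formula: Air Permeability = Airflow / Test Area
AP = 4420 cm^3/s / 22 cm^2
AP = 200.9 cm^3/s/cm^2

200.9 cm^3/s/cm^2


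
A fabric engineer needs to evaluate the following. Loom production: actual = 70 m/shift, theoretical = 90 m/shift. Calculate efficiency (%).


Formula: Efficiency% = (Actual output / Theoretical output) * 100
Efficiency% = (70 / 90) * 100
Efficiency% = 0.777778 * 100 = 77.7778% ≈ 77.8%

77.8%


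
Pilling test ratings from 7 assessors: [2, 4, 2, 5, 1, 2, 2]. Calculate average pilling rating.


Formula: Mean = sum / count
Sum = 2 + 4 + 2 + 5 + 1 + 2 + 2 = 18
Mean = 18 / 7 = 2.6

2.6


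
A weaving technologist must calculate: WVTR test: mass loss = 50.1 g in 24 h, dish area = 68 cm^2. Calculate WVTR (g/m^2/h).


Formula: WVTR = mass_loss / (area * time)
Step 1: Convert area: 68 cm^2 = 0.0068 m^2
Step 2: WVTR = 50.1 g / (0.0068 m^2 * 24 h)
Step 3: WVTR = 50.1 / 0.1632 = 307.0 g/m^2/h

307.0 g/m^2/h


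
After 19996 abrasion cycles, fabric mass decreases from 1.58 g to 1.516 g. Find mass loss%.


Formula: Mass loss% = ((m_before - m_after) / m_before) * 100
Step 1: Mass loss = 1.58 - 1.516 = 0.064 g
Step 2: Ratio = 0.064 / 1.58 = 0.0405063
Step 3: Mass loss% = 0.0405063 * 100 = 4.05063% ≈ 4.05%

4.05%


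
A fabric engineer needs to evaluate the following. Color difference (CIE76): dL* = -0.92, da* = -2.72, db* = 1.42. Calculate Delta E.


Formula: Delta E = sqrt(dL*^2 + da*^2 + db*^2)
Step 1: dL*^2 = (-0.92)^2 = 0.8464
Step 2: da*^2 = (-2.72)^2 = 7.3984
Step 3: db*^2 = 1.42^2 = 2.0164
Step 4: Sum = 0.8464 + 7.3984 + 2.0164 = 10.2612
Step 5: Delta E = sqrt(10.2612) = 3.2

3.2 Delta E


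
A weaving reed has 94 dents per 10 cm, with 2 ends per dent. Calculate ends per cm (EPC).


Formula: EPC = (dents per 10 cm * ends per dent) / 10
Step 1: Total ends per 10 cm = 94 * 2 = 188
Step 2: EPC = 188 / 10 = 18.8 ends/cm

18.8 ends/cm


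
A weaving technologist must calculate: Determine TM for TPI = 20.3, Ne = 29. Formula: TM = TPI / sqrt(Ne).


Formula: TM = TPI / sqrt(Ne)
Step 1: sqrt(Ne) = sqrt(29) = 5.3852
Step 2: TM = 20.3 / 5.3852 = 3.77

3.77 TM


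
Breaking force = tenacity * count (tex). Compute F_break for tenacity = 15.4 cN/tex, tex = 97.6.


Formula: Breaking force = Tenacity * Linear density
F = 15.4 cN/tex * 97.6 tex
F = 1503.04 cN

1503.04 cN


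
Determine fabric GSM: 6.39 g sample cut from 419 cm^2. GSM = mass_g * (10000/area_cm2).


Formula: GSM = mass_g / area_m2
Step 1: Convert area: 419 cm^2 = 419 / 10000 = 0.0419 m^2
Step 2: GSM = 6.39 g / 0.0419 m^2 = 152.5 g/m^2

152.5 g/m^2


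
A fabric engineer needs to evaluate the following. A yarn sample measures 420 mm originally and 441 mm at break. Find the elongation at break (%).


Formula: Elongation (%) = ((L_break - L0) / L0) * 100
Step 1: Extension = 441 - 420 = 21 mm
Step 2: Elongation = (21 / 420) * 100
Step 3: Elongation = 0.05 * 100 = 5.0%

5.0%


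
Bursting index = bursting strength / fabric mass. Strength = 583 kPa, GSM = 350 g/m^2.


Formula: Bursting Index = Bursting Strength / Fabric GSM
BI = 583 kPa / 350 g/m^2
BI = 1.666 kPa/(g/m^2)

1.666 kPa/(g/m^2)


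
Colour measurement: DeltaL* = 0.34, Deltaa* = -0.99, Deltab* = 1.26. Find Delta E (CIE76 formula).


Formula: Delta E = sqrt(dL*^2 + da*^2 + db*^2)
Step 1: dL*^2 = 0.34^2 = 0.1156
Step 2: da*^2 = (-0.99)^2 = 0.9801
Step 3: db*^2 = 1.26^2 = 1.5876
Step 4: Sum = 0.1156 + 0.9801 + 1.5876 = 2.6833
Step 5: Delta E = sqrt(2.6833) = 1.64

1.64 Delta E


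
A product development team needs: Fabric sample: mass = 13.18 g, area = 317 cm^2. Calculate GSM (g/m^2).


Formula: GSM = mass_g / area_m2
Step 1: Convert area: 317 cm^2 = 317 / 10000 = 0.0317 m^2
Step 2: GSM = 13.18 g / 0.0317 m^2 = 415.8 g/m^2

415.8 g/m^2


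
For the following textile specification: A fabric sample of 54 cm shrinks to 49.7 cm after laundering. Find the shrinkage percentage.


Formula: Shrinkage% = ((L_before - L_after) / L_before) * 100
Step 1: Shrinkage = 54 - 49.7 = 4.3 cm
Step 2: Shrinkage% = (4.3 / 54) * 100
Step 3: Shrinkage% = 0.07963 * 100 = 7.963% ≈ 8.0%

8.0%


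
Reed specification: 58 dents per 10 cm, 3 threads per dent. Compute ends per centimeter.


Formula: EPC = (dents per 10 cm * ends per dent) / 10
Step 1: Total ends per 10 cm = 58 * 3 = 174
Step 2: EPC = 174 / 10 = 17.4 ends/cm

17.4 ends/cm


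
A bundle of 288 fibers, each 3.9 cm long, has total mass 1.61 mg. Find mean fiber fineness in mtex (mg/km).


Formula: fineness (mtex) = mass (mg) / total length (km) = (mass_mg / total_length_m) * 1000
Step 1: Convert fiber length: 3.9 cm = 0.039 m
Step 2: Total fiber length = 288 * 0.039 = 11.232 m
Step 3: Linear density = 1.61 mg / 11.232 m = 0.1433 mg/m
Step 4: fineness = 0.1433 * 1000 = 143.3 mtex

143.3 mtex


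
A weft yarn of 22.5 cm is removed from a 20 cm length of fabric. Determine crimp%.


Formula: Crimp% = ((L_yarn - L_fabric) / L_fabric) * 100
Step 1: Extension = 22.5 - 20 = 2.5 cm
Step 2: Crimp% = (2.5 / 20) * 100
Step 3: Crimp% = 0.125 * 100 = 12.5%

12.5%


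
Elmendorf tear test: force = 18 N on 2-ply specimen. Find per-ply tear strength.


Formula: Per-ply strength = Total force / Number of plies
Per-ply = 18 N / 2
Per-ply = 9 N

9 N


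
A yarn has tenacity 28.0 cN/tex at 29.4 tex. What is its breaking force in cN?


Formula: Breaking force = Tenacity * Linear density
F = 28.0 cN/tex * 29.4 tex
F = 823.20 cN

823.20 cN


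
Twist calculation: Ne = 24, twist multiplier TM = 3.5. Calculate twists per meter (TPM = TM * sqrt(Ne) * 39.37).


Formula: TPM = TM * sqrt(Ne) * 39.37
Step 1: sqrt(Ne) = sqrt(24) = 4.899
Step 2: TM * sqrt(Ne) = 3.5 * 4.899 = 17.1465
Step 3: TPM = 17.1465 * 39.37 = 675 twists/m

675 twists/m


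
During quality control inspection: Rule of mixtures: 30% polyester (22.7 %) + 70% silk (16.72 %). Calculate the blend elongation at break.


Formula: Blend property = (fraction_A * property_A) + (fraction_B * property_B)
Step 1: Contribution A = 30/100 * 22.7 % = 6.81 %
Step 2: Contribution B = 70/100 * 16.72 % = 11.704 %
Step 3: Blend elongation at break = 6.81 + 11.704 = 18.514 %

18.514 %


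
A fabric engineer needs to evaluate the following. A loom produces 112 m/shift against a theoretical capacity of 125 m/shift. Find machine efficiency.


Formula: Efficiency% = (Actual output / Theoretical output) * 100
Efficiency% = (112 / 125) * 100
Efficiency% = 0.896 * 100 = 89.6%

89.6%


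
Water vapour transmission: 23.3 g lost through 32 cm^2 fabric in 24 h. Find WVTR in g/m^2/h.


Formula: WVTR = mass_loss / (area * time)
Step 1: Convert area: 32 cm^2 = 0.0032 m^2
Step 2: WVTR = 23.3 g / (0.0032 m^2 * 24 h)
Step 3: WVTR = 23.3 / 0.0768 = 303.4 g/m^2/h

303.4 g/m^2/h


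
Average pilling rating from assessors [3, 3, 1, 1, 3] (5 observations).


Formula: Mean = sum / count
Sum = 3 + 3 + 1 + 1 + 3 = 11
Mean = 11 / 5 = 2.2

2.2


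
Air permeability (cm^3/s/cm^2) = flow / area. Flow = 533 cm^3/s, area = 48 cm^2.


Formula: Air Permeability = Airflow / Test Area
AP = 533 cm^3/s / 48 cm^2
AP = 11.1 cm^3/s/cm^2

11.1 cm^3/s/cm^2


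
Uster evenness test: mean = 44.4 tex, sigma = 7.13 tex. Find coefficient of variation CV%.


Formula: CV% = (standard deviation / mean) * 100
Step 1: Ratio = 7.13 / 44.4 = 0.160586
Step 2: CV% = 0.160586 * 100 = 16.0586% ≈ 16.1%

16.1%


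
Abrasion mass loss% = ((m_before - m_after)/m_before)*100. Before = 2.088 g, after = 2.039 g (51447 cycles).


Formula: Mass loss% = ((m_before - m_after) / m_before) * 100
Step 1: Mass loss = 2.088 - 2.039 = 0.049 g
Step 2: Ratio = 0.049 / 2.088 = 0.0234674
Step 3: Mass loss% = 0.0234674 * 100 = 2.34674% ≈ 2.35%

2.35%


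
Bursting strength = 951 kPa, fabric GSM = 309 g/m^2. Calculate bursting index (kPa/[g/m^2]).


Formula: Bursting Index = Bursting Strength / Fabric GSM
BI = 951 kPa / 309 g/m^2
BI = 3.078 kPa/(g/m^2)

3.078 kPa/(g/m^2)


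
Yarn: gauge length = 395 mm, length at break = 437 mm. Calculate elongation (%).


Formula: Elongation (%) = ((L_break - L0) / L0) * 100
Step 1: Extension = 437 - 395 = 42 mm
Step 2: Elongation = (42 / 395) * 100
Step 3: Elongation = 0.106329 * 100 = 10.6329% ≈ 10.6%

10.6%


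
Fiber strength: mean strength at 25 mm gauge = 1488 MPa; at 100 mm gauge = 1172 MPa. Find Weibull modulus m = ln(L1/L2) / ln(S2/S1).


Formula: m = ln(L1/L2) / ln(S2/S1)
Step 1: ln(L1/L2) = ln(25/100) = -1.38629
Step 2: S2/S1 = 1172/1488 = 0.78763
Step 3: ln(S2/S1) = ln(0.78763) = -0.23873
Step 4: m = -1.38629 / -0.23873 = 5.81

5.81 (Weibull m)


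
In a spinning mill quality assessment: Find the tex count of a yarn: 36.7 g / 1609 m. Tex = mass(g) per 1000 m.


Formula: Tex = (mass_g / length_m) * 1000
Substituting: Tex = (36.7 / 1609) * 1000
Intermediate: 36.7 / 1609 = 0.0228092 g/m
Tex = 0.0228092 * 1000 = 22.81 tex

22.81 tex


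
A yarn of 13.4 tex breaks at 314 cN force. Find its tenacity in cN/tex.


Formula: Tenacity = Breaking force / Linear density
Tenacity = 314 cN / 13.4 tex
Tenacity = 23.43 cN/tex

23.43 cN/tex


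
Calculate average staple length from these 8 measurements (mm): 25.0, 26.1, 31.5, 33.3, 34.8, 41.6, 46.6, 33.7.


Formula: Mean = sum of lengths / count
Sum = 25.0 + 26.1 + 31.5 + 33.3 + 34.8 + 41.6 + 46.6 + 33.7
Sum = 272.6 mm
Mean = 272.6 / 8 = 34.08 mm

34.08 mm


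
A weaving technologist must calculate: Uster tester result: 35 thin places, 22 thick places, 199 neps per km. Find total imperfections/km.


Formula: Total = thin places + thick places + neps
Total = 35 + 22 + 199
Total = 256 imperfections/km

256 imperfections/km


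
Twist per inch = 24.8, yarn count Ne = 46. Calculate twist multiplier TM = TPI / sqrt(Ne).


Formula: TM = TPI / sqrt(Ne)
Step 1: sqrt(Ne) = sqrt(46) = 6.7823
Step 2: TM = 24.8 / 6.7823 = 3.66

3.66 TM


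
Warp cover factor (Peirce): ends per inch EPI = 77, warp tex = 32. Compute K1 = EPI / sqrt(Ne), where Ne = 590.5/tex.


Formula: K1 = EPI / sqrt(Ne), with Ne = 590.5 / tex_warp
Step 1: Ne = 590.5 / 32 = 18.453
Step 2: sqrt(Ne) = sqrt(18.453) = 4.2957
Step 3: K1 = 77 / 4.2957 = 17.9

17.9


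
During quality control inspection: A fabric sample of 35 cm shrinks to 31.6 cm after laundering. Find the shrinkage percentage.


Formula: Shrinkage% = ((L_before - L_after) / L_before) * 100
Step 1: Shrinkage = 35 - 31.6 = 3.4 cm
Step 2: Shrinkage% = (3.4 / 35) * 100
Step 3: Shrinkage% = 0.097143 * 100 = 9.7143% ≈ 9.7%

9.7%


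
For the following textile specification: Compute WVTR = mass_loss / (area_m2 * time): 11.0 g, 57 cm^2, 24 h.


Formula: WVTR = mass_loss / (area * time)
Step 1: Convert area: 57 cm^2 = 0.0057 m^2
Step 2: WVTR = 11.0 g / (0.0057 m^2 * 24 h)
Step 3: WVTR = 11.0 / 0.1368 = 80.4 g/m^2/h

80.4 g/m^2/h


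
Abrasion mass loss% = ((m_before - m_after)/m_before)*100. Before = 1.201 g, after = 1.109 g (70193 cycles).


Formula: Mass loss% = ((m_before - m_after) / m_before) * 100
Step 1: Mass loss = 1.201 - 1.109 = 0.092 g
Step 2: Ratio = 0.092 / 1.201 = 0.0766028
Step 3: Mass loss% = 0.0766028 * 100 = 7.66028% ≈ 7.66%

7.66%


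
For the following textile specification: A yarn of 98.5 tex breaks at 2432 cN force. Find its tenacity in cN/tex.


Formula: Tenacity = Breaking force / Linear density
Tenacity = 2432 cN / 98.5 tex
Tenacity = 24.69 cN/tex

24.69 cN/tex


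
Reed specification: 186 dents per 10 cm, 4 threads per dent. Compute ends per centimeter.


Formula: EPC = (dents per 10 cm * ends per dent) / 10
Step 1: Total ends per 10 cm = 186 * 4 = 744
Step 2: EPC = 744 / 10 = 74.4 ends/cm

74.4 ends/cm


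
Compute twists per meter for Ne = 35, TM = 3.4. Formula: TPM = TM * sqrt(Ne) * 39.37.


Formula: TPM = TM * sqrt(Ne) * 39.37
Step 1: sqrt(Ne) = sqrt(35) = 5.9161
Step 2: TM * sqrt(Ne) = 3.4 * 5.9161 = 20.1147
Step 3: TPM = 20.1147 * 39.37 = 792 twists/m

792 twists/m


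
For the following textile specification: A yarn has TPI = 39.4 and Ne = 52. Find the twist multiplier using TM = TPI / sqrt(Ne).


Formula: TM = TPI / sqrt(Ne)
Step 1: sqrt(Ne) = sqrt(52) = 7.2111
Step 2: TM = 39.4 / 7.2111 = 5.46

5.46 TM


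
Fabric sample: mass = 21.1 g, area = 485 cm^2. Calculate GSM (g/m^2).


Formula: GSM = mass_g / area_m2
Step 1: Convert area: 485 cm^2 = 485 / 10000 = 0.0485 m^2
Step 2: GSM = 21.1 g / 0.0485 m^2 = 435.1 g/m^2

435.1 g/m^2


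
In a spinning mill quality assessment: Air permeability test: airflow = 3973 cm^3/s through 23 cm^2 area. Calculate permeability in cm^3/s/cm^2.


Formula: Air Permeability = Airflow / Test Area
AP = 3973 cm^3/s / 23 cm^2
AP = 172.7 cm^3/s/cm^2

172.7 cm^3/s/cm^2


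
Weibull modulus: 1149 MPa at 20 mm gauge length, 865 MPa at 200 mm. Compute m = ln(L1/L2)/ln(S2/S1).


Formula: m = ln(L1/L2) / ln(S2/S1)
Step 1: ln(L1/L2) = ln(20/200) = -2.30259
Step 2: S2/S1 = 865/1149 = 0.75283
Step 3: ln(S2/S1) = ln(0.75283) = -0.28392
Step 4: m = -2.30259 / -0.28392 = 8.11

8.11 (Weibull m)


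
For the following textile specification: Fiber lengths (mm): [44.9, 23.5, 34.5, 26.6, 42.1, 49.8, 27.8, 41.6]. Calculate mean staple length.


Formula: Mean = sum of lengths / count
Sum = 44.9 + 23.5 + 34.5 + 26.6 + 42.1 + 49.8 + 27.8 + 41.6
Sum = 290.8 mm
Mean = 290.8 / 8 = 36.35 mm

36.35 mm


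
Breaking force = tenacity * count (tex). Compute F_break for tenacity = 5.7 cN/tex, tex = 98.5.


Formula: Breaking force = Tenacity * Linear density
F = 5.7 cN/tex * 98.5 tex
F = 561.45 cN

561.45 cN


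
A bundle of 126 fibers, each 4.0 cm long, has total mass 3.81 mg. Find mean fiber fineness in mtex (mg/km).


Formula: fineness (mtex) = mass (mg) / total length (km) = (mass_mg / total_length_m) * 1000
Step 1: Convert fiber length: 4.0 cm = 0.04 m
Step 2: Total fiber length = 126 * 0.04 = 5.04 m
Step 3: Linear density = 3.81 mg / 5.04 m = 0.7560 mg/m
Step 4: fineness = 0.7560 * 1000 = 756.0 mtex

756.0 mtex


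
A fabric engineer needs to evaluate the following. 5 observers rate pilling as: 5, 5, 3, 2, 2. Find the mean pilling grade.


Formula: Mean = sum / count
Sum = 5 + 5 + 3 + 2 + 2 = 17
Mean = 17 / 5 = 3.4

3.4


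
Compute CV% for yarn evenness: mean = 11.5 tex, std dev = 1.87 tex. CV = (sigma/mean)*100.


Formula: CV% = (standard deviation / mean) * 100
Step 1: Ratio = 1.87 / 11.5 = 0.162609
Step 2: CV% = 0.162609 * 100 = 16.2609% ≈ 16.3%

16.3%


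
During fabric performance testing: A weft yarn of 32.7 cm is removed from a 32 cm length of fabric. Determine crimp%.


Formula: Crimp% = ((L_yarn - L_fabric) / L_fabric) * 100
Step 1: Extension = 32.7 - 32 = 0.7 cm
Step 2: Crimp% = (0.7 / 32) * 100
Step 3: Crimp% = 0.021875 * 100 = 2.1875% ≈ 2.2%

2.2%


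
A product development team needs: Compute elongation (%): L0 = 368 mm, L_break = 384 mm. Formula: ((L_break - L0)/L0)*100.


Formula: Elongation (%) = ((L_break - L0) / L0) * 100
Step 1: Extension = 384 - 368 = 16 mm
Step 2: Elongation = (16 / 368) * 100
Step 3: Elongation = 0.043478 * 100 = 4.3478% ≈ 4.3%

4.3%


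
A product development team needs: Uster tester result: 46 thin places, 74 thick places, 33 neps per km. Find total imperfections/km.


Formula: Total = thin places + thick places + neps
Total = 46 + 74 + 33
Total = 153 imperfections/km

153 imperfections/km


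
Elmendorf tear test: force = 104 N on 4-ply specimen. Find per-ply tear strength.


Formula: Per-ply strength = Total force / Number of plies
Per-ply = 104 N / 4
Per-ply = 26 N

26 N


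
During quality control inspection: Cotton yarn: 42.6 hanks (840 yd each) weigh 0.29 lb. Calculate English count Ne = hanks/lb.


Formula: Ne = hanks / mass_lb
Substituting: Ne = 42.6 / 0.29
Ne = 146.9

146.9 Ne


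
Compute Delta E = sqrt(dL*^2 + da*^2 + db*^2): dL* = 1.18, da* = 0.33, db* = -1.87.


Formula: Delta E = sqrt(dL*^2 + da*^2 + db*^2)
Step 1: dL*^2 = 1.18^2 = 1.3924
Step 2: da*^2 = 0.33^2 = 0.1089
Step 3: db*^2 = (-1.87)^2 = 3.4969
Step 4: Sum = 1.3924 + 0.1089 + 3.4969 = 4.9982
Step 5: Delta E = sqrt(4.9982) = 2.24

2.24 Delta E


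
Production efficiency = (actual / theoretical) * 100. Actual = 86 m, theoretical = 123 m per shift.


Formula: Efficiency% = (Actual output / Theoretical output) * 100
Efficiency% = (86 / 123) * 100
Efficiency% = 0.699187 * 100 = 69.9187% ≈ 69.9%

69.9%


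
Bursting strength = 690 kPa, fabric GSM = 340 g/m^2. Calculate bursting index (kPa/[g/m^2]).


Formula: Bursting Index = Bursting Strength / Fabric GSM
BI = 690 kPa / 340 g/m^2
BI = 2.029 kPa/(g/m^2)

2.029 kPa/(g/m^2)


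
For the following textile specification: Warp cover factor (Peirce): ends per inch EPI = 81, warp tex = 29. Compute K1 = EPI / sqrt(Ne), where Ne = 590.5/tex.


Formula: K1 = EPI / sqrt(Ne), with Ne = 590.5 / tex_warp
Step 1: Ne = 590.5 / 29 = 20.362
Step 2: sqrt(Ne) = sqrt(20.362) = 4.5124
Step 3: K1 = 81 / 4.5124 = 18.0

18.0


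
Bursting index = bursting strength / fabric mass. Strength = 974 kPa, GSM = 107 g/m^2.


Formula: Bursting Index = Bursting Strength / Fabric GSM
BI = 974 kPa / 107 g/m^2
BI = 9.103 kPa/(g/m^2)

9.103 kPa/(g/m^2)


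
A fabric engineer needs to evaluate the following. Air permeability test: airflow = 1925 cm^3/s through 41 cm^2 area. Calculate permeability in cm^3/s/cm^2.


Formula: Air Permeability = Airflow / Test Area
AP = 1925 cm^3/s / 41 cm^2
AP = 47.0 cm^3/s/cm^2

47.0 cm^3/s/cm^2


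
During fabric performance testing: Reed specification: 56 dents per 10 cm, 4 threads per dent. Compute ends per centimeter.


Formula: EPC = (dents per 10 cm * ends per dent) / 10
Step 1: Total ends per 10 cm = 56 * 4 = 224
Step 2: EPC = 224 / 10 = 22.4 ends/cm

22.4 ends/cm


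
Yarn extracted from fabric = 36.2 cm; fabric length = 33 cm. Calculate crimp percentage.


Formula: Crimp% = ((L_yarn - L_fabric) / L_fabric) * 100
Step 1: Extension = 36.2 - 33 = 3.2 cm
Step 2: Crimp% = (3.2 / 33) * 100
Step 3: Crimp% = 0.09697 * 100 = 9.697% ≈ 9.7%

9.7%


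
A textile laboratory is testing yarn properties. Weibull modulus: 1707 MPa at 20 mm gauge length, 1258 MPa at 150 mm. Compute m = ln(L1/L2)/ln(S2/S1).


Formula: m = ln(L1/L2) / ln(S2/S1)
Step 1: ln(L1/L2) = ln(20/150) = -2.01490
Step 2: S2/S1 = 1258/1707 = 0.73697
Step 3: ln(S2/S1) = ln(0.73697) = -0.30521
Step 4: m = -2.01490 / -0.30521 = 6.60

6.60 (Weibull m)


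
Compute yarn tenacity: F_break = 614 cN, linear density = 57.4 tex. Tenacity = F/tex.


Formula: Tenacity = Breaking force / Linear density
Tenacity = 614 cN / 57.4 tex
Tenacity = 10.70 cN/tex

10.70 cN/tex


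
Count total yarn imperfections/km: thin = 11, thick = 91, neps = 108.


Formula: Total = thin places + thick places + neps
Total = 11 + 91 + 108
Total = 210 imperfections/km

210 imperfections/km


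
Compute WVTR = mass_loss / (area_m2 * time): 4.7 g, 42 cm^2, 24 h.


Formula: WVTR = mass_loss / (area * time)
Step 1: Convert area: 42 cm^2 = 0.0042 m^2
Step 2: WVTR = 4.7 g / (0.0042 m^2 * 24 h)
Step 3: WVTR = 4.7 / 0.1008 = 46.6 g/m^2/h

46.6 g/m^2/h


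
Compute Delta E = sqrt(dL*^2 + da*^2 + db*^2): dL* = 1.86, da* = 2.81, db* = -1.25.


Formula: Delta E = sqrt(dL*^2 + da*^2 + db*^2)
Step 1: dL*^2 = 1.86^2 = 3.4596
Step 2: da*^2 = 2.81^2 = 7.8961
Step 3: db*^2 = (-1.25)^2 = 1.5625
Step 4: Sum = 3.4596 + 7.8961 + 1.5625 = 12.9182
Step 5: Delta E = sqrt(12.9182) = 3.59

3.59 Delta E


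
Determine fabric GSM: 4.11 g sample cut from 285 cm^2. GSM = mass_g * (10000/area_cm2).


Formula: GSM = mass_g / area_m2
Step 1: Convert area: 285 cm^2 = 285 / 10000 = 0.0285 m^2
Step 2: GSM = 4.11 g / 0.0285 m^2 = 144.2 g/m^2

144.2 g/m^2


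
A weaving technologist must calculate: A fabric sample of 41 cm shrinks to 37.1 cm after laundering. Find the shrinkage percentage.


Formula: Shrinkage% = ((L_before - L_after) / L_before) * 100
Step 1: Shrinkage = 41 - 37.1 = 3.9 cm
Step 2: Shrinkage% = (3.9 / 41) * 100
Step 3: Shrinkage% = 0.095122 * 100 = 9.5122% ≈ 9.5%

9.5%


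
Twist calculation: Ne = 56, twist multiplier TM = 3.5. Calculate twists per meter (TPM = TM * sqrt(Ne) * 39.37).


Formula: TPM = TM * sqrt(Ne) * 39.37
Step 1: sqrt(Ne) = sqrt(56) = 7.4833
Step 2: TM * sqrt(Ne) = 3.5 * 7.4833 = 26.1916
Step 3: TPM = 26.1916 * 39.37 = 1031 twists/m

1031 twists/m


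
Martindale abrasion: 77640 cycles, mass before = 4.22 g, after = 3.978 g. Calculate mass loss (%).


Formula: Mass loss% = ((m_before - m_after) / m_before) * 100
Step 1: Mass loss = 4.22 - 3.978 = 0.242 g
Step 2: Ratio = 0.242 / 4.22 = 0.057346
Step 3: Mass loss% = 0.057346 * 100 = 5.7346% ≈ 5.73%

5.73%


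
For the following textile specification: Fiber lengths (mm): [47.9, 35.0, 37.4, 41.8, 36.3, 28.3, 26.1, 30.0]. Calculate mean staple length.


Formula: Mean = sum of lengths / count
Sum = 47.9 + 35.0 + 37.4 + 41.8 + 36.3 + 28.3 + 26.1 + 30.0
Sum = 282.8 mm
Mean = 282.8 / 8 = 35.35 mm

35.35 mm


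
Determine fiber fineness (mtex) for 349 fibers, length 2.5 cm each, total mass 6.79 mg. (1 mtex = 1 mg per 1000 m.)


Formula: fineness (mtex) = mass (mg) / total length (km) = (mass_mg / total_length_m) * 1000
Step 1: Convert fiber length: 2.5 cm = 0.025 m
Step 2: Total fiber length = 349 * 0.025 = 8.725 m
Step 3: Linear density = 6.79 mg / 8.725 m = 0.7782 mg/m
Step 4: fineness = 0.7782 * 1000 = 778.2 mtex

778.2 mtex


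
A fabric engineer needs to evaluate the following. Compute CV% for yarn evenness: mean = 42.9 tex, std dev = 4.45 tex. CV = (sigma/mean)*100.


Formula: CV% = (standard deviation / mean) * 100
Step 1: Ratio = 4.45 / 42.9 = 0.10373
Step 2: CV% = 0.10373 * 100 = 10.373% ≈ 10.4%

10.4%


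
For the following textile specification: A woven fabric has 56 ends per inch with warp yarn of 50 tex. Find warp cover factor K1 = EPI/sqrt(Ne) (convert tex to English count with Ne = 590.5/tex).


Formula: K1 = EPI / sqrt(Ne), with Ne = 590.5 / tex_warp
Step 1: Ne = 590.5 / 50 = 11.81
Step 2: sqrt(Ne) = sqrt(11.81) = 3.4366
Step 3: K1 = 56 / 3.4366 = 16.3

16.3


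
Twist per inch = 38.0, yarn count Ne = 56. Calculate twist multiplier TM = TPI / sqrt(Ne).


Formula: TM = TPI / sqrt(Ne)
Step 1: sqrt(Ne) = sqrt(56) = 7.4833
Step 2: TM = 38.0 / 7.4833 = 5.08

5.08 TM


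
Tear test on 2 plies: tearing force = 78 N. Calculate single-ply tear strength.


Formula: Per-ply strength = Total force / Number of plies
Per-ply = 78 N / 2
Per-ply = 39 N

39 N


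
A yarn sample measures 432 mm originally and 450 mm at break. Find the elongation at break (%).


Formula: Elongation (%) = ((L_break - L0) / L0) * 100
Step 1: Extension = 450 - 432 = 18 mm
Step 2: Elongation = (18 / 432) * 100
Step 3: Elongation = 0.041667 * 100 = 4.1667% ≈ 4.2%

4.2%


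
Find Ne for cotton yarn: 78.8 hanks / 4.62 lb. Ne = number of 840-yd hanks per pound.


Formula: Ne = hanks / mass_lb
Substituting: Ne = 78.8 / 4.62
Ne = 17.1

17.1 Ne


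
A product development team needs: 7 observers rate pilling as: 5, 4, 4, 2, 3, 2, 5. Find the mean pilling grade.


Formula: Mean = sum / count
Sum = 5 + 4 + 4 + 2 + 3 + 2 + 5 = 25
Mean = 25 / 7 = 3.6

3.6


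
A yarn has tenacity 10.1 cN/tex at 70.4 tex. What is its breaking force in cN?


Formula: Breaking force = Tenacity * Linear density
F = 10.1 cN/tex * 70.4 tex
F = 711.04 cN

711.04 cN


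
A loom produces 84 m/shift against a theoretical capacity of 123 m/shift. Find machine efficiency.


Formula: Efficiency% = (Actual output / Theoretical output) * 100
Efficiency% = (84 / 123) * 100
Efficiency% = 0.682927 * 100 = 68.2927% ≈ 68.3%

68.3%


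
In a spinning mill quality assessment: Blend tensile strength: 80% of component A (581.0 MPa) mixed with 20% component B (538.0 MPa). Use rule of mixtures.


Formula: Blend property = (fraction_A * property_A) + (fraction_B * property_B)
Step 1: Contribution A = 80/100 * 581.0 MPa = 464.8 MPa
Step 2: Contribution B = 20/100 * 538.0 MPa = 107.6 MPa
Step 3: Blend tensile strength = 464.8 + 107.6 = 572.4 MPa

572.4 MPa


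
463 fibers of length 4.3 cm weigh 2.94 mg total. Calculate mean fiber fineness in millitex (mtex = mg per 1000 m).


Formula: fineness (mtex) = mass (mg) / total length (km) = (mass_mg / total_length_m) * 1000
Step 1: Convert fiber length: 4.3 cm = 0.043 m
Step 2: Total fiber length = 463 * 0.043 = 19.909 m
Step 3: Linear density = 2.94 mg / 19.909 m = 0.1477 mg/m
Step 4: fineness = 0.1477 * 1000 = 147.7 mtex

147.7 mtex


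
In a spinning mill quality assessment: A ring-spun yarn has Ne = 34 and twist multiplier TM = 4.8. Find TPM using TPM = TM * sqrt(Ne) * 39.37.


Formula: TPM = TM * sqrt(Ne) * 39.37
Step 1: sqrt(Ne) = sqrt(34) = 5.831
Step 2: TM * sqrt(Ne) = 4.8 * 5.831 = 27.9888
Step 3: TPM = 27.9888 * 39.37 = 1102 twists/m

1102 twists/m


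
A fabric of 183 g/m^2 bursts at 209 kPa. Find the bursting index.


Formula: Bursting Index = Bursting Strength / Fabric GSM
BI = 209 kPa / 183 g/m^2
BI = 1.142 kPa/(g/m^2)

1.142 kPa/(g/m^2)


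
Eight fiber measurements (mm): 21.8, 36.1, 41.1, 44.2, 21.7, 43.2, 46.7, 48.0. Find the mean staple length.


Formula: Mean = sum of lengths / count
Sum = 21.8 + 36.1 + 41.1 + 44.2 + 21.7 + 43.2 + 46.7 + 48.0
Sum = 302.8 mm
Mean = 302.8 / 8 = 37.85 mm

37.85 mm


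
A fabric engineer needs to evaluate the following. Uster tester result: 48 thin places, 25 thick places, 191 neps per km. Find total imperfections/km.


Formula: Total = thin places + thick places + neps
Total = 48 + 25 + 191
Total = 264 imperfections/km

264 imperfections/km


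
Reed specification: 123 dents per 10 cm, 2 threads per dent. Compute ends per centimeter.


Formula: EPC = (dents per 10 cm * ends per dent) / 10
Step 1: Total ends per 10 cm = 123 * 2 = 246
Step 2: EPC = 246 / 10 = 24.6 ends/cm

24.6 ends/cm


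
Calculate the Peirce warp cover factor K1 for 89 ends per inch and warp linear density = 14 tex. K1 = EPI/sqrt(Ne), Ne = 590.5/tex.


Formula: K1 = EPI / sqrt(Ne), with Ne = 590.5 / tex_warp
Step 1: Ne = 590.5 / 14 = 42.179
Step 2: sqrt(Ne) = sqrt(42.179) = 6.4945
Step 3: K1 = 89 / 6.4945 = 13.7

13.7


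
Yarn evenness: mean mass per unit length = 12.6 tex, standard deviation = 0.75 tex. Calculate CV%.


Formula: CV% = (standard deviation / mean) * 100
Step 1: Ratio = 0.75 / 12.6 = 0.059524
Step 2: CV% = 0.059524 * 100 = 5.9524% ≈ 6.0%

6.0%


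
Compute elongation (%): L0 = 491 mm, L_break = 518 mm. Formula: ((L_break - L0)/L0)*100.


Formula: Elongation (%) = ((L_break - L0) / L0) * 100
Step 1: Extension = 518 - 491 = 27 mm
Step 2: Elongation = (27 / 491) * 100
Step 3: Elongation = 0.05499 * 100 = 5.499% ≈ 5.5%

5.5%


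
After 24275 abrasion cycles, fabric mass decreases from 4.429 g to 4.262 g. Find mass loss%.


Formula: Mass loss% = ((m_before - m_after) / m_before) * 100
Step 1: Mass loss = 4.429 - 4.262 = 0.167 g
Step 2: Ratio = 0.167 / 4.429 = 0.037706
Step 3: Mass loss% = 0.037706 * 100 = 3.7706% ≈ 3.77%

3.77%


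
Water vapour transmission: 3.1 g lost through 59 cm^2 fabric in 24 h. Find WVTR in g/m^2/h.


Formula: WVTR = mass_loss / (area * time)
Step 1: Convert area: 59 cm^2 = 0.0059 m^2
Step 2: WVTR = 3.1 g / (0.0059 m^2 * 24 h)
Step 3: WVTR = 3.1 / 0.1416 = 21.9 g/m^2/h

21.9 g/m^2/h


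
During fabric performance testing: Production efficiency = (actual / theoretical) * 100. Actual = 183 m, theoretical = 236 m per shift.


Formula: Efficiency% = (Actual output / Theoretical output) * 100
Efficiency% = (183 / 236) * 100
Efficiency% = 0.775424 * 100 = 77.5424% ≈ 77.5%

77.5%


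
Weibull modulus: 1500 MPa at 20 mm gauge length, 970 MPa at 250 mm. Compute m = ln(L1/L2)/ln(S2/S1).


Formula: m = ln(L1/L2) / ln(S2/S1)
Step 1: ln(L1/L2) = ln(20/250) = -2.52573
Step 2: S2/S1 = 970/1500 = 0.64667
Step 3: ln(S2/S1) = ln(0.64667) = -0.43592
Step 4: m = -2.52573 / -0.43592 = 5.79

5.79 (Weibull m)


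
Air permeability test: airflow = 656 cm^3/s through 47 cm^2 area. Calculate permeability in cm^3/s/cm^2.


Formula: Air Permeability = Airflow / Test Area
AP = 656 cm^3/s / 47 cm^2
AP = 14.0 cm^3/s/cm^2

14.0 cm^3/s/cm^2


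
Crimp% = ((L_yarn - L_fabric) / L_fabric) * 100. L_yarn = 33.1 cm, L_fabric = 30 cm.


Formula: Crimp% = ((L_yarn - L_fabric) / L_fabric) * 100
Step 1: Extension = 33.1 - 30 = 3.1 cm
Step 2: Crimp% = (3.1 / 30) * 100
Step 3: Crimp% = 0.103333 * 100 = 10.3333% ≈ 10.3%

10.3%


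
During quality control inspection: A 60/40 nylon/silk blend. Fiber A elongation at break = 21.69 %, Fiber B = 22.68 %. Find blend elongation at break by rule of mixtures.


Formula: Blend property = (fraction_A * property_A) + (fraction_B * property_B)
Step 1: Contribution A = 60/100 * 21.69 % = 13.014 %
Step 2: Contribution B = 40/100 * 22.68 % = 9.072 %
Step 3: Blend elongation at break = 13.014 + 9.072 = 22.086 %

22.086 %


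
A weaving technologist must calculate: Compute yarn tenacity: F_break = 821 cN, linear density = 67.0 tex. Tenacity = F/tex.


Formula: Tenacity = Breaking force / Linear density
Tenacity = 821 cN / 67.0 tex
Tenacity = 12.25 cN/tex

12.25 cN/tex


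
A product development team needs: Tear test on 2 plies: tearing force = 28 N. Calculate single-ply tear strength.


Formula: Per-ply strength = Total force / Number of plies
Per-ply = 28 N / 2
Per-ply = 14 N

14 N


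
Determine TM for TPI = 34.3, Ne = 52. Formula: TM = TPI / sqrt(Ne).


Formula: TM = TPI / sqrt(Ne)
Step 1: sqrt(Ne) = sqrt(52) = 7.2111
Step 2: TM = 34.3 / 7.2111 = 4.76

4.76 TM


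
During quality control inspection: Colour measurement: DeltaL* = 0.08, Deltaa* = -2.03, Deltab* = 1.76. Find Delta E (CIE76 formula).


Formula: Delta E = sqrt(dL*^2 + da*^2 + db*^2)
Step 1: dL*^2 = 0.08^2 = 0.0064
Step 2: da*^2 = (-2.03)^2 = 4.1209
Step 3: db*^2 = 1.76^2 = 3.0976
Step 4: Sum = 0.0064 + 4.1209 + 3.0976 = 7.2249
Step 5: Delta E = sqrt(7.2249) = 2.69

2.69 Delta E


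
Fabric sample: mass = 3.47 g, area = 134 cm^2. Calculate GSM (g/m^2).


Formula: GSM = mass_g / area_m2
Step 1: Convert area: 134 cm^2 = 134 / 10000 = 0.0134 m^2
Step 2: GSM = 3.47 g / 0.0134 m^2 = 259.0 g/m^2

259.0 g/m^2


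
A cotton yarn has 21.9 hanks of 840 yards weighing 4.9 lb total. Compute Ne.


Formula: Ne = hanks / mass_lb
Substituting: Ne = 21.9 / 4.9
Ne = 4.5

4.5 Ne


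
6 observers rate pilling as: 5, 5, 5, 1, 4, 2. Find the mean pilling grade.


Formula: Mean = sum / count
Sum = 5 + 5 + 5 + 1 + 4 + 2 = 22
Mean = 22 / 6 = 3.7

3.7


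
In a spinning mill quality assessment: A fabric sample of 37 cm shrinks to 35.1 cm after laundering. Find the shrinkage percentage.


Formula: Shrinkage% = ((L_before - L_after) / L_before) * 100
Step 1: Shrinkage = 37 - 35.1 = 1.9 cm
Step 2: Shrinkage% = (1.9 / 37) * 100
Step 3: Shrinkage% = 0.051351 * 100 = 5.1351% ≈ 5.1%

5.1%


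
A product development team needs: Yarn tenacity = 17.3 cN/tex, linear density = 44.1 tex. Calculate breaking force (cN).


Formula: Breaking force = Tenacity * Linear density
F = 17.3 cN/tex * 44.1 tex
F = 762.93 cN

762.93 cN


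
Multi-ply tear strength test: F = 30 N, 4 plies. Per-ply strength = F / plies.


Formula: Per-ply strength = Total force / Number of plies
Per-ply = 30 N / 4
Per-ply = 7.5 N

7.5 N


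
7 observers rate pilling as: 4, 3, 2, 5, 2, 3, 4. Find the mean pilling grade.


Formula: Mean = sum / count
Sum = 4 + 3 + 2 + 5 + 2 + 3 + 4 = 23
Mean = 23 / 7 = 3.3

3.3


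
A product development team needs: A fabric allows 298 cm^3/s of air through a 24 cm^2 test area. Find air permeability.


Formula: Air Permeability = Airflow / Test Area
AP = 298 cm^3/s / 24 cm^2
AP = 12.4 cm^3/s/cm^2

12.4 cm^3/s/cm^2


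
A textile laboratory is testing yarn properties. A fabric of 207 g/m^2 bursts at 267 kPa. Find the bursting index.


Formula: Bursting Index = Bursting Strength / Fabric GSM
BI = 267 kPa / 207 g/m^2
BI = 1.290 kPa/(g/m^2)

1.290 kPa/(g/m^2)


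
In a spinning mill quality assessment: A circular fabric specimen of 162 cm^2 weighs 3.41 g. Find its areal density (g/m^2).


Formula: GSM = mass_g / area_m2
Step 1: Convert area: 162 cm^2 = 162 / 10000 = 0.0162 m^2
Step 2: GSM = 3.41 g / 0.0162 m^2 = 210.5 g/m^2

210.5 g/m^2


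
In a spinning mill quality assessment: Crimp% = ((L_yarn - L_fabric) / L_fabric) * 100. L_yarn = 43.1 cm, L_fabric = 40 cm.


Formula: Crimp% = ((L_yarn - L_fabric) / L_fabric) * 100
Step 1: Extension = 43.1 - 40 = 3.1 cm
Step 2: Crimp% = (3.1 / 40) * 100
Step 3: Crimp% = 0.0775 * 100 = 7.75% ≈ 7.8%

7.8%


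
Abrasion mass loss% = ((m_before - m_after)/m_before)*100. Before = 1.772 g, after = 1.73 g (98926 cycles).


Formula: Mass loss% = ((m_before - m_after) / m_before) * 100
Step 1: Mass loss = 1.772 - 1.73 = 0.042 g
Step 2: Ratio = 0.042 / 1.772 = 0.023702
Step 3: Mass loss% = 0.023702 * 100 = 2.3702% ≈ 2.37%

2.37%


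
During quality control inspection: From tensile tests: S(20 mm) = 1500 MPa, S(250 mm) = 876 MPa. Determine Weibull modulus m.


Formula: m = ln(L1/L2) / ln(S2/S1)
Step 1: ln(L1/L2) = ln(20/250) = -2.52573
Step 2: S2/S1 = 876/1500 = 0.584
Step 3: ln(S2/S1) = ln(0.584) = -0.53785
Step 4: m = -2.52573 / -0.53785 = 4.70

4.70 (Weibull m)


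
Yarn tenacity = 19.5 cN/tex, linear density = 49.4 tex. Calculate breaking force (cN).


Formula: Breaking force = Tenacity * Linear density
F = 19.5 cN/tex * 49.4 tex
F = 963.30 cN

963.30 cN


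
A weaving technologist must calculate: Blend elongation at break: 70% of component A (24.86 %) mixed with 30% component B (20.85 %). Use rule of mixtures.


Formula: Blend property = (fraction_A * property_A) + (fraction_B * property_B)
Step 1: Contribution A = 70/100 * 24.86 % = 17.402 %
Step 2: Contribution B = 30/100 * 20.85 % = 6.255 %
Step 3: Blend elongation at break = 17.402 + 6.255 = 23.657 %

23.657 %


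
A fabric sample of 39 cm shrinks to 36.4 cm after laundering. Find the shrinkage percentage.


Formula: Shrinkage% = ((L_before - L_after) / L_before) * 100
Step 1: Shrinkage = 39 - 36.4 = 2.6 cm
Step 2: Shrinkage% = (2.6 / 39) * 100
Step 3: Shrinkage% = 0.066667 * 100 = 6.6667% ≈ 6.7%

6.7%


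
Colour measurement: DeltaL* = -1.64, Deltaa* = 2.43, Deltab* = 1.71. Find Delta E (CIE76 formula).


Formula: Delta E = sqrt(dL*^2 + da*^2 + db*^2)
Step 1: dL*^2 = (-1.64)^2 = 2.6896
Step 2: da*^2 = 2.43^2 = 5.9049
Step 3: db*^2 = 1.71^2 = 2.9241
Step 4: Sum = 2.6896 + 5.9049 + 2.9241 = 11.5186
Step 5: Delta E = sqrt(11.5186) = 3.39

3.39 Delta E


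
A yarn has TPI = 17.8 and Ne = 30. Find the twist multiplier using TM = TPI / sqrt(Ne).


Formula: TM = TPI / sqrt(Ne)
Step 1: sqrt(Ne) = sqrt(30) = 5.4772
Step 2: TM = 17.8 / 5.4772 = 3.25

3.25 TM


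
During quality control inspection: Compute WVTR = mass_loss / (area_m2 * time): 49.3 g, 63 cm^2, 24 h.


Formula: WVTR = mass_loss / (area * time)
Step 1: Convert area: 63 cm^2 = 0.0063 m^2
Step 2: WVTR = 49.3 g / (0.0063 m^2 * 24 h)
Step 3: WVTR = 49.3 / 0.1512 = 326.1 g/m^2/h

326.1 g/m^2/h


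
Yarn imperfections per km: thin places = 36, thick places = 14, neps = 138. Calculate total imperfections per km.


Formula: Total = thin places + thick places + neps
Total = 36 + 14 + 138
Total = 188 imperfections/km

188 imperfections/km


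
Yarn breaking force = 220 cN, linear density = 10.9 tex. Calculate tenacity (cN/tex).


Formula: Tenacity = Breaking force / Linear density
Tenacity = 220 cN / 10.9 tex
Tenacity = 20.18 cN/tex

20.18 cN/tex


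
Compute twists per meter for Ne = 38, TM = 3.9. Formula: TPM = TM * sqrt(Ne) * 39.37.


Formula: TPM = TM * sqrt(Ne) * 39.37
Step 1: sqrt(Ne) = sqrt(38) = 6.1644
Step 2: TM * sqrt(Ne) = 3.9 * 6.1644 = 24.0412
Step 3: TPM = 24.0412 * 39.37 = 947 twists/m

947 twists/m


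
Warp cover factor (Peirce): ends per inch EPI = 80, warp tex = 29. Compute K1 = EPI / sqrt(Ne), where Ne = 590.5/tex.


Formula: K1 = EPI / sqrt(Ne), with Ne = 590.5 / tex_warp
Step 1: Ne = 590.5 / 29 = 20.362
Step 2: sqrt(Ne) = sqrt(20.362) = 4.5124
Step 3: K1 = 80 / 4.5124 = 17.7

17.7


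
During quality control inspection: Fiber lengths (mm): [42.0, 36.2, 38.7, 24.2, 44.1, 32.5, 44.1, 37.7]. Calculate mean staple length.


Formula: Mean = sum of lengths / count
Sum = 42.0 + 36.2 + 38.7 + 24.2 + 44.1 + 32.5 + 44.1 + 37.7
Sum = 299.5 mm
Mean = 299.5 / 8 = 37.44 mm

37.44 mm
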